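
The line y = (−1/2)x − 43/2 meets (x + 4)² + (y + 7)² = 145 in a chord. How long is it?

4√5

Centre (−4, −7), r² = 145. Perpendicular distance d from centre to line = |25| / √5 = 25/√5.
Chord = 2√(r² − d²) = 2·√(20) = 4√5.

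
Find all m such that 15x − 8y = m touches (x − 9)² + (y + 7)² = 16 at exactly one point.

The line touches the circle iff its distance from (9, −7) is 4:
|15·9 − 8·(−7) − m| / √289 = 4
|m − (191)| = 4·17, so m = 259 or m = 123.

m = 123 or m = 259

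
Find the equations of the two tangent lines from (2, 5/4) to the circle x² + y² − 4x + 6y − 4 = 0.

Let a tangent through (2, 5/4) have slope m. Its distance from (2, −3) must equal √17:
(0m − (−17/4))² = 17(m² + 1)
16m² − 1 = 0, so m = −1/4 or m = 1/4.
With m = −1/4: x + 4y = 7. With m = 1/4: x − 4y = −3.

x + 4y = 7 and x − 4y = −3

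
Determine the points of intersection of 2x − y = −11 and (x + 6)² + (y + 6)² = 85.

Express y = 2x + 11 and substitute into the circle:
5x² + 80x + 240 = 0  ⟹  x² + 16x + 48 = 0
x = −4 or x = −12, giving (−4, 3) and (−12, −13).

(−12, −13) and (−4, 3)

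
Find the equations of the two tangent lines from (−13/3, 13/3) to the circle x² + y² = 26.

x − 5y = −26 and 5x − y = −26

Write the tangent as mx − y + (13/3 − m·(−13/3)) = 0 and set its distance from the centre to √26:
[m·(13/3) − (−13/3)]² = 26(m² + 1)
5m² − 26m + 5 = 0, so m = 1/5 or m = 5.
Through (−13/3, 13/3) these give x − 5y = −26 and 5x − y = −26.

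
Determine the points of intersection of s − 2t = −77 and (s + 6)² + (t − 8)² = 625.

Express t = (77 + s)/2 and substitute into the circle:
5s² + 170s + 1365 = 0  ⟹  s² + 34s + 273 = 0
s = −13 or s = −21, giving (−13, 32) and (−21, 28).

(−21, 28) and (−13, 32)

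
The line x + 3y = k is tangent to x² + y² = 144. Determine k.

For a tangent, require d(centre, line) = r = 12.
|1·0 + 3·0 − k| / √10 = 12
|k| = 12√10.

k = ±12√10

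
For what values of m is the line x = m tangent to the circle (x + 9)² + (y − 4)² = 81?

For a tangent, require d(centre, line) = r = 9.
|1·(−9) + 0·4 − m| / √1 = 9
|m − (−9)| = 9, so m = 0 or m = −18.

m = −18 or m = 0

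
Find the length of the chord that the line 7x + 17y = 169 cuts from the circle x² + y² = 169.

Centre (0, 0), r² = 169. Perpendicular distance d from centre to line = |−169| / √338 = 169/√338.
Half the chord is √(r² − d²) = √(169/2), so the full chord is 13√2.

13√2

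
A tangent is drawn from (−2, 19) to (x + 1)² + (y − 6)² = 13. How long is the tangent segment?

The centre is (−1, 6) and r = √13. The square of the distance from P to the centre is 1 + 169 = 170.
Power of the point: PT² = |PO|² − r² = 157, so PT = √157.

√157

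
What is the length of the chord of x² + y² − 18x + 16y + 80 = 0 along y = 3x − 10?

√10

Centre (9, −8), r² = 65. Perpendicular distance d from centre to line = |25| / √10 = 25/√10.
Half the chord is √(r² − d²) = √(5/2), so the full chord is √10.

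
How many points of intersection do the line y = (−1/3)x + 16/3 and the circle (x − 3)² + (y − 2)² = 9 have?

2

Substituting the line into the circle gives 10x² − 74x + 100 = 0.
Discriminant = (−74)² − 4·10·(100) = 1476 > 0.
Two real roots: the line is a secant.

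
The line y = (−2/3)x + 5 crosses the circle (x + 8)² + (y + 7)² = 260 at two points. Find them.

(−6, 9) and (6, 1)

Substitute y = (15 − 2x)/3:
13x² − 468 = 0  ⟹  x² − 36 = 0
x = 6 or x = −6, giving (6, 1) and (−6, 9).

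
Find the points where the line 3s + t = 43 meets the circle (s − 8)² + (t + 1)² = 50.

Substitute t = −3s + 43:
10s² − 280s + 1950 = 0  ⟹  s² − 28s + 195 = 0
s = 15 or s = 13, giving (15, −2) and (13, 4).

(13, 4) and (15, −2)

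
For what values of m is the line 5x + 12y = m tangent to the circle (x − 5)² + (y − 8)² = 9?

Tangency holds when the distance from the centre (5, 8) to the line equals the radius 3:
|5·5 + 12·8 − m| / √169 = 3
|m − (121)| = 3·13, so m = 160 or m = 82.

m = 82 or m = 160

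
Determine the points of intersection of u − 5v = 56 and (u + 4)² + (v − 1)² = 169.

(−4, −12) and (1, −11)

Substitute v = (−56 + u)/5:
26u² + 78u − 104 = 0  ⟹  u² + 3u − 4 = 0
u = 1 or u = −4, giving (1, −11) and (−4, −12).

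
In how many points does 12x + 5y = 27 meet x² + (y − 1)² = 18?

Substituting the line into the circle gives 169x² − 528x + 34 = 0.
Δ = 278784 − 22984 = 255800.
Two real roots: the line is a secant.

2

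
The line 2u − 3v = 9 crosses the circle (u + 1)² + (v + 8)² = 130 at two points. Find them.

(−12, −11) and (6, 1)

Substitute v = (−9 + 2u)/3:
13u² + 78u − 936 = 0  ⟹  u² + 6u − 72 = 0
u = 6 or u = −12, giving (6, 1) and (−12, −11).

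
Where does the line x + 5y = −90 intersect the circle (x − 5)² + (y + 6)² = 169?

(0, −18) and (5, −19)

From the line, y = (−90 − x)/5. Substituting:
26x² − 130x = 0  ⟹  x² − 5x = 0
x = 5 or x = 0, giving (5, −19) and (0, −18).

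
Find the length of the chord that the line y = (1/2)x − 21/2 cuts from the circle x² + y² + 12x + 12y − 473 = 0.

20√5

Express y = (−21 + x)/2 and substitute into the circle:
5x² + 30x − 1955 = 0  ⟹  x² + 6x − 391 = 0
x = 17 or x = −23, giving (17, −2) and (−23, −22).
Chord length = distance between (17, −2) and (−23, −22) = √2000 = 20√5.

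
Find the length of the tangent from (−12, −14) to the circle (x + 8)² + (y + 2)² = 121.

Centre (−8, −2), r² = 121. |PO|² = (−4)² + (−12)² = 160.
By the tangent–radius right angle, tangent length = √(|PO|² − r²) = √39.

√39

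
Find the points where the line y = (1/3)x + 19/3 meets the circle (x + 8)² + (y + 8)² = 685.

From the line, y = (19 + x)/3. Substituting:
10x² + 230x − 3740 = 0  ⟹  x² + 23x − 374 = 0
x = 11 or x = −34, giving (11, 10) and (−34, −5).

(−34, −5) and (11, 10)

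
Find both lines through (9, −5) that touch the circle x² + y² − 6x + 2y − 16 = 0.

Let a tangent through (9, −5) have slope m. Its distance from (3, −1) must equal √26:
(−6m − (4))² = 26(m² + 1)
5m² + 24m − 5 = 0, so m = −5 or m = 1/5.
Through (9, −5) these give 5x + y = 40 and x − 5y = 34.

5x + y = 40 and x − 5y = 34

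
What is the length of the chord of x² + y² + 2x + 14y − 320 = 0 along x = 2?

38

Centre (−1, −7), r² = 370. Perpendicular distance d from centre to line = |−3| / √1 = 3.
Chord = 2√(r² − d²) = 2·√(361) = 38.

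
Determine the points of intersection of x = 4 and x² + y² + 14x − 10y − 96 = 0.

(4, −2) and (4, 12)

The line gives x = 4. Substituting into the circle:
y² − 10y − 24 = 0
y = 12 or y = −2, giving (4, 12) and (4, −2).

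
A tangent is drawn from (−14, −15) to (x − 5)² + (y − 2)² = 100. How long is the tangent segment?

The centre is (5, 2) and r = 10. The square of the distance from P to the centre is 361 + 289 = 650.
Power of the point: PT² = |PO|² − r² = 550, so PT = 5√22.

5√22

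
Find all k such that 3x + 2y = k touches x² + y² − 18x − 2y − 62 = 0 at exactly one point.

k = 29 ± 12√13

For a tangent, require d(centre, line) = r = 12.
|3·9 + 2·1 − k| / √13 = 12
|k − (29)| = 12√13.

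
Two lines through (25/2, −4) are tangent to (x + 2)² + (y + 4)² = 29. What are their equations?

A line y − (−4) = m(x − (25/2)) is tangent when its distance from (−2, −4) is √29:
(−29/2m − (0))² = 29(m² + 1)
25m² − 4 = 0, so m = −2/5 or m = 2/5.
Through (25/2, −4) these give 2x + 5y = 5 and 2x − 5y = 45.

2x + 5y = 5 and 2x − 5y = 45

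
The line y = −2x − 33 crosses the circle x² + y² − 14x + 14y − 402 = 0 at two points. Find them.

From the line, y = −2x − 33. Substituting:
5x² + 90x + 225 = 0  ⟹  x² + 18x + 45 = 0
x = −3 or x = −15, giving (−3, −27) and (−15, −3).

(−15, −3) and (−3, −27)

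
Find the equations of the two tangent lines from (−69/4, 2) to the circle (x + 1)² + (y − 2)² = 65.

4x − 7y = −83 and 4x + 7y = −55

Let a tangent through (−69/4, 2) have slope m. Its distance from (−1, 2) must equal √65:
(65/4m − (0))² = 65(m² + 1)
49m² − 16 = 0, so m = 4/7 or m = −4/7.
With m = 4/7: 4x − 7y = −83. With m = −4/7: 4x + 7y = −55.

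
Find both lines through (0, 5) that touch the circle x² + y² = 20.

x − 2y = −10 and x + 2y = 10

Let a tangent through (0, 5) have slope m. Its distance from (0, 0) must equal 2√5:
[m·(0) − (−5)]² = 20(m² + 1)
4m² − 1 = 0, so m = 1/2 or m = −1/2.
With m = 1/2: x − 2y = −10. With m = −1/2: x + 2y = 10.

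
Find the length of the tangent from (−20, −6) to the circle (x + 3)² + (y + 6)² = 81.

4√13

The centre is (−3, −6) and r = 9. The square of the distance from P to the centre is 289 + 0 = 289.
The tangent meets the radius at right angles, so tangent² = |PO|² − r² = 289 − 81 = 208.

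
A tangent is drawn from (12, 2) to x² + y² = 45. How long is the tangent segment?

√103

Centre (0, 0), r² = 45. |PO|² = (12)² + (2)² = 148.
By the tangent–radius right angle, tangent length = √(|PO|² − r²) = √103.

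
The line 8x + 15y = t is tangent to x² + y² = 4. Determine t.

t = −34 or t = 34

Tangency holds when the distance from the centre (0, 0) to the line equals the radius 2:
|8·0 + 15·0 − t| / √289 = 2
|t| = 2·17, so t = 34 or t = −34.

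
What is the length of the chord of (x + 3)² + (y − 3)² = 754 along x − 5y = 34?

Substitute y = (−34 + x)/5:
26x² + 52x − 16224 = 0  ⟹  x² + 2x − 624 = 0
x = 24 or x = −26, giving (24, −2) and (−26, −12).
|(24, −2) − (−26, −12)| = √((50)² + (10)²) = 10√26.

10√26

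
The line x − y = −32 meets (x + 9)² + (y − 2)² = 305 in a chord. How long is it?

Centre (−9, 2), r² = 305. Perpendicular distance d from centre to line = |21| / √2 = 21/√2.
Half the chord is √(r² − d²) = √(169/2), so the full chord is 13√2.

13√2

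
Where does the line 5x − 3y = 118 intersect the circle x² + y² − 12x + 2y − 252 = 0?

(14, −16) and (23, −1)

Substitute y = (−118 + 5x)/3:
34x² − 1258x + 10948 = 0  ⟹  x² − 37x + 322 = 0
x = 23 or x = 14, giving (23, −1) and (14, −16).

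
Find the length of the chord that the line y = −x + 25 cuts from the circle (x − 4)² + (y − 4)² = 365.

21√2

Centre (4, 4), r² = 365. Perpendicular distance d from centre to line = |−17| / √2 = 17/√2.
Half the chord is √(r² − d²) = √(441/2), so the full chord is 21√2.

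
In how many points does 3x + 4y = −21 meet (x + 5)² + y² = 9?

2

Substituting the line into the circle gives 25x² + 286x + 697 = 0.
Δ = 81796 − 69700 = 12096.
Two real roots: the line is a secant.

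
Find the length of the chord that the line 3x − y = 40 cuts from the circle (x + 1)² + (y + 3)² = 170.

2√10

Express y = 3x − 40 and substitute into the circle:
10x² − 220x + 1200 = 0  ⟹  x² − 22x + 120 = 0
x = 12 or x = 10, giving (12, −4) and (10, −10).
|(12, −4) − (10, −10)| = √((2)² + (6)²) = 2√10.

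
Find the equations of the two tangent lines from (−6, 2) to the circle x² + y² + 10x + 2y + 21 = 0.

2x − y = −14 and x + 2y = −2

Let a tangent through (−6, 2) have slope m. Its distance from (−5, −1) must equal √5:
[m·(1) − (−3)]² = 5(m² + 1)
2m² − 3m − 2 = 0, so m = 2 or m = −1/2.
With m = 2: 2x − y = −14. With m = −1/2: x + 2y = −2.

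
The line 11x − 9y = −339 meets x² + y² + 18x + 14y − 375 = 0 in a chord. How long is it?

√202

Centre (−9, −7), r² = 505. Perpendicular distance d from centre to line = |303| / √202 = 303/√202.
Chord = 2√(r² − d²) = 2·√(101/2) = √202.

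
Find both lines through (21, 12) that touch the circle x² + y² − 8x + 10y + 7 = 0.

3x − 5y = 3 and 5x − 3y = 69

Write the tangent as mx − y + (12 − m·(21)) = 0 and set its distance from the centre to √34:
(−17m − (−17))² = 34(m² + 1)
15m² − 34m + 15 = 0, so m = 3/5 or m = 5/3.
Through (21, 12) these give 3x − 5y = 3 and 5x − 3y = 69.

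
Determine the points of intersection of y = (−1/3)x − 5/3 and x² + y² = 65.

(−8, 1) and (7, −4)

Substitute y = (−5 − x)/3:
10x² + 10x − 560 = 0  ⟹  x² + x − 56 = 0
x = 7 or x = −8, giving (7, −4) and (−8, 1).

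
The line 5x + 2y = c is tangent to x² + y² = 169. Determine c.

For a tangent, require d(centre, line) = r = 13.
|5·0 + 2·0 − c| / √29 = 13
|c| = 13√29.

c = ±13√29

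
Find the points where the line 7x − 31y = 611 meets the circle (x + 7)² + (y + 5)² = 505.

Substitute y = (−611 + 7x)/31:
1010x² + 7070x − 230280 = 0  ⟹  x² + 7x − 228 = 0
x = 12 or x = −19, giving (12, −17) and (−19, −24).

(−19, −24) and (12, −17)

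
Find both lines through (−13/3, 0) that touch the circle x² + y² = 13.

Write the tangent as mx − y + (0 − m·(−13/3)) = 0 and set its distance from the centre to √13:
[m·(13/3) − (0)]² = 13(m² + 1)
4m² − 9 = 0, so m = 3/2 or m = −3/2.
With m = 3/2: 3x − 2y = −13. With m = −3/2: 3x + 2y = −13.

3x − 2y = −13 and 3x + 2y = −13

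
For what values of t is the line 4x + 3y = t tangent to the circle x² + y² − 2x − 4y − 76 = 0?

For a tangent, require d(centre, line) = r = 9.
|4·1 + 3·2 − t| / √25 = 9
|t − (10)| = 9·5, so t = 55 or t = −35.

t = −35 or t = 55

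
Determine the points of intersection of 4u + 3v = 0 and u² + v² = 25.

(−3, 4) and (3, −4)

Express v = (−4u)/3 and substitute into the circle:
25u² − 225 = 0  ⟹  u² − 9 = 0
u = 3 or u = −3, giving (3, −4) and (−3, 4).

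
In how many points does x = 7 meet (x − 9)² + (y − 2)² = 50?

2

Substituting the line into the circle gives y² − 4y − 42 = 0.
Δ = 16 − (−168) = 184.
Two real roots: the line is a secant.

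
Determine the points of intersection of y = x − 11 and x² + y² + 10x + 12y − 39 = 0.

(−5, −16) and (5, −6)

Substitute y = x − 11:
2x² − 50 = 0  ⟹  x² − 25 = 0
x = 5 or x = −5, giving (5, −6) and (−5, −16).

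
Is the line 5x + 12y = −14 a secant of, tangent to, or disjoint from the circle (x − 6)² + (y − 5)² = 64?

Substituting the line into the circle gives 169x² − 988x + 1444 = 0.
Discriminant = (−988)² − 4·169·(1444) = 0.
A repeated root: the line is tangent.

tangent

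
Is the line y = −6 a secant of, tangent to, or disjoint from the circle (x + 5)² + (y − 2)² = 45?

disjoint

Substituting the line into the circle gives x² + 10x + 44 = 0.
Δ = 100 − 176 = −76.
No real roots: the line does not meet the circle.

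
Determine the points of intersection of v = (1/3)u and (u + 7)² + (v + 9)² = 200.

Express v = (u)/3 and substitute into the circle:
10u² + 180u − 630 = 0  ⟹  u² + 18u − 63 = 0
u = 3 or u = −21, giving (3, 1) and (−21, −7).

(−21, −7) and (3, 1)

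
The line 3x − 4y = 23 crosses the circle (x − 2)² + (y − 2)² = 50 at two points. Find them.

(1, −5) and (9, 1)

Express y = (−23 + 3x)/4 and substitute into the circle:
25x² − 250x + 225 = 0  ⟹  x² − 10x + 9 = 0
x = 9 or x = 1, giving (9, 1) and (1, −5).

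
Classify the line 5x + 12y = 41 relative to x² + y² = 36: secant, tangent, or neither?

d² = (5·0 + 12·0 − (41))²/169 = 1681/169; r² = 36.
Since d² < r², the line cuts the circle twice.

secant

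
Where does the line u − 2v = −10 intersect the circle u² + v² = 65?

(−8, 1) and (4, 7)

Express v = (10 + u)/2 and substitute into the circle:
5u² + 20u − 160 = 0  ⟹  u² + 4u − 32 = 0
u = 4 or u = −8, giving (4, 7) and (−8, 1).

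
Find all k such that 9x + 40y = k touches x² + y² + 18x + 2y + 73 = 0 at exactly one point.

The line touches the circle iff its distance from (−9, −1) is 3:
|9·(−9) + 40·(−1) − k| / √1681 = 3
|k − (−121)| = 3·41, so k = 2 or k = −244.

k = −244 or k = 2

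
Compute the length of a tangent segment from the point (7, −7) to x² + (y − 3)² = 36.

With centre O = (0, 3), |OP|² = 149 and r² = 36.
Power of the point: PT² = |PO|² − r² = 113, so PT = √113.

√113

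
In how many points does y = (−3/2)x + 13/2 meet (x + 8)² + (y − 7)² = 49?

Centre (−8, 7), r² = 49. Distance² from centre to line = (−23)²/13 = 529/13.
Since d² < r², the line cuts the circle twice.

2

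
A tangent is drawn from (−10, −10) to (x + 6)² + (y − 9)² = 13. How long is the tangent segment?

2√91

The centre is (−6, 9) and r = √13. The square of the distance from P to the centre is 16 + 361 = 377.
Power of the point: PT² = |PO|² − r² = 364, so PT = 2√91.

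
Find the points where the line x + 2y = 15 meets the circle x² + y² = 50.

(1, 7) and (5, 5)

Express y = (15 − x)/2 and substitute into the circle:
5x² − 30x + 25 = 0  ⟹  x² − 6x + 5 = 0
x = 5 or x = 1, giving (5, 5) and (1, 7).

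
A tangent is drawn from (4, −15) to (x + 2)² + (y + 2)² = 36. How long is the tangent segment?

13

The centre is (−2, −2) and r = 6. The square of the distance from P to the centre is 36 + 169 = 205.
By the tangent–radius right angle, tangent length = √(|PO|² − r²) = √169 = 13.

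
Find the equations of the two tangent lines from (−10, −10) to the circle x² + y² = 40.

3x − y = −20 and x − 3y = 20

Write the tangent as mx − y + (−10 − m·(−10)) = 0 and set its distance from the centre to 2√10:
[m·(10) − (10)]² = 40(m² + 1)
3m² − 10m + 3 = 0, so m = 3 or m = 1/3.
Through (−10, −10) these give 3x − y = −20 and x − 3y = 20.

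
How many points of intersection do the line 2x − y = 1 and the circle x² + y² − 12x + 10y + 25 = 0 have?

d² = (2·6 − 1·(−5) − (1))²/5 = 256/5; r² = 36.
Since d² > r², the line lies outside the circle.

0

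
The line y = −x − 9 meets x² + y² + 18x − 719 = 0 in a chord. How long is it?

Express y = −x − 9 and substitute into the circle:
2x² + 36x − 638 = 0  ⟹  x² + 18x − 319 = 0
x = 11 or x = −29, giving (11, −20) and (−29, 20).
Chord length = distance between (11, −20) and (−29, 20) = √3200 = 40√2.

40√2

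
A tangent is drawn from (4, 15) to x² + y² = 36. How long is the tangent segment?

√205

Centre (0, 0), r² = 36. |PO|² = (4)² + (15)² = 241.
The tangent meets the radius at right angles, so tangent² = |PO|² − r² = 241 − 36 = 205.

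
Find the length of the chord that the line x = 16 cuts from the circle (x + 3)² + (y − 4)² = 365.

4

The line gives x = 16. Substituting into the circle:
y² − 8y + 12 = 0
y = 6 or y = 2, giving (16, 6) and (16, 2).
|(16, 6) − (16, 2)| = √((0)² + (4)²) = 4.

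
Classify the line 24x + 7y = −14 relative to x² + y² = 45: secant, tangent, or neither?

Centre (0, 0), r² = 45. Distance² from centre to line = (14)²/625 = 196/625.
Since d² < r², the line cuts the circle twice.

secant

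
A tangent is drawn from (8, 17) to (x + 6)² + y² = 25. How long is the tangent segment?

2√115

With centre O = (−6, 0), |OP|² = 485 and r² = 25.
The tangent meets the radius at right angles, so tangent² = |PO|² − r² = 485 − 25 = 460.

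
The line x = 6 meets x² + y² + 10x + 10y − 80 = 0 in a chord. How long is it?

6

The line gives x = 6. Substituting into the circle:
y² + 10y + 16 = 0
y = −2 or y = −8, giving (6, −2) and (6, −8).
|(6, −2) − (6, −8)| = √((0)² + (6)²) = 6.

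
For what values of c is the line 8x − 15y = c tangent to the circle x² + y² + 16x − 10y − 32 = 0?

For a tangent, require d(centre, line) = r = 11.
|8·(−8) − 15·5 − c| / √289 = 11
|c − (−139)| = 11·17, so c = 48 or c = −326.

c = −326 or c = 48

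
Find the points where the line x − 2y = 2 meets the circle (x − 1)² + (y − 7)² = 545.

(−16, −9) and (24, 11)

Substitute y = (−2 + x)/2:
5x² − 40x − 1920 = 0  ⟹  x² − 8x − 384 = 0
x = 24 or x = −16, giving (24, 11) and (−16, −9).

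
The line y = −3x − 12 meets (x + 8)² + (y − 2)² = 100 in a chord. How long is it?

From the line, y = −3x − 12. Substituting:
10x² + 100x + 160 = 0  ⟹  x² + 10x + 16 = 0
x = −2 or x = −8, giving (−2, −6) and (−8, 12).
Chord length = distance between (−2, −6) and (−8, 12) = √360 = 6√10.

6√10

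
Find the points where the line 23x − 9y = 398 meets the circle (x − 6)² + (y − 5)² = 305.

(13, −11) and (22, 12)

Express y = (−398 + 23x)/9 and substitute into the circle:
610x² − 21350x + 174460 = 0  ⟹  x² − 35x + 286 = 0
x = 22 or x = 13, giving (22, 12) and (13, −11).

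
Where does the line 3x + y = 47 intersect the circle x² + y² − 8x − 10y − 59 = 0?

(12, 11) and (14, 5)

Substitute y = −3x + 47:
10x² − 260x + 1680 = 0  ⟹  x² − 26x + 168 = 0
x = 14 or x = 12, giving (14, 5) and (12, 11).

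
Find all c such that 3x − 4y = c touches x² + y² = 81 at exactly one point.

For a tangent, require d(centre, line) = r = 9.
|3·0 − 4·0 − c| / √25 = 9
|c| = 9·5, so c = 45 or c = −45.

c = −45 or c = 45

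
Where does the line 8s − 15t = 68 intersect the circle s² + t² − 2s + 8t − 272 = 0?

From the line, t = (−68 + 8s)/15. Substituting:
289s² − 578s − 64736 = 0  ⟹  s² − 2s − 224 = 0
s = 16 or s = −14, giving (16, 4) and (−14, −12).

(−14, −12) and (16, 4)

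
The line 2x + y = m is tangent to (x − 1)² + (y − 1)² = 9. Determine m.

The line touches the circle iff its distance from (1, 1) is 3:
|2·1 + 1·1 − m| / √5 = 3
|m − (3)| = 3√5.

m = 3 ± 3√5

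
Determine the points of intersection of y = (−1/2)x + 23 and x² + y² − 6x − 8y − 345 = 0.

Express y = (46 − x)/2 and substitute into the circle:
5x² − 100x = 0  ⟹  x² − 20x = 0
x = 20 or x = 0, giving (20, 13) and (0, 23).

(0, 23) and (20, 13)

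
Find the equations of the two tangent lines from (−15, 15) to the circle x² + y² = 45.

A line y − (15) = m(x − (−15)) is tangent when its distance from (0, 0) is 3√5:
(15m − (−15))² = 45(m² + 1)
2m² + 5m + 2 = 0, so m = −2 or m = −1/2.
Through (−15, 15) these give 2x + y = −15 and x + 2y = 15.

2x + y = −15 and x + 2y = 15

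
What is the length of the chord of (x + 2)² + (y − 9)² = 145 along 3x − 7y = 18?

From the line, y = (−18 + 3x)/7. Substituting:
58x² − 290x − 348 = 0  ⟹  x² − 5x − 6 = 0
x = 6 or x = −1, giving (6, 0) and (−1, −3).
Chord length = distance between (6, 0) and (−1, −3) = √58 = √58.

√58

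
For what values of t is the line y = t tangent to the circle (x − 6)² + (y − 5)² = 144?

t = −7 or t = 17

The line touches the circle iff its distance from (6, 5) is 12:
|0·6 + 1·5 − t| / √1 = 12
|t − (5)| = 12, so t = 17 or t = −7.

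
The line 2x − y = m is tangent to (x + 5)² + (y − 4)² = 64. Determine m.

m = −14 ± 8√5

The line touches the circle iff its distance from (−5, 4) is 8:
|2·(−5) − 1·4 − m| / √5 = 8
|m − (−14)| = 8√5.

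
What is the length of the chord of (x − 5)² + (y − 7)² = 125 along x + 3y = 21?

Substitute y = (21 − x)/3:
10x² − 90x − 900 = 0  ⟹  x² − 9x − 90 = 0
x = 15 or x = −6, giving (15, 2) and (−6, 9).
|(15, 2) − (−6, 9)| = √((21)² + (−7)²) = 7√10.

7√10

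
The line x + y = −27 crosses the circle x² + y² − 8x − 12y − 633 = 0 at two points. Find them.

Substitute y = −x − 27:
2x² + 58x + 420 = 0  ⟹  x² + 29x + 210 = 0
x = −14 or x = −15, giving (−14, −13) and (−15, −12).

(−15, −12) and (−14, −13)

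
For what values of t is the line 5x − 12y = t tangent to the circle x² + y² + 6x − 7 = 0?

t = −67 or t = 37

The line touches the circle iff its distance from (−3, 0) is 4:
|5·(−3) − 12·0 − t| / √169 = 4
|t − (−15)| = 4·13, so t = 37 or t = −67.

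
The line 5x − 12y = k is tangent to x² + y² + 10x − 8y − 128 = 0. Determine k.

The line touches the circle iff its distance from (−5, 4) is 13:
|5·(−5) − 12·4 − k| / √169 = 13
|k − (−73)| = 13·13, so k = 96 or k = −242.

k = −242 or k = 96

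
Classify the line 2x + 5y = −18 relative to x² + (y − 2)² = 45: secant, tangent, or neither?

d² = (2·0 + 5·2 − (−18))²/29 = 784/29; r² = 45.
Since d² < r², the line cuts the circle twice.

secant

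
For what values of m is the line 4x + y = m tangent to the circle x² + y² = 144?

For a tangent, require d(centre, line) = r = 12.
|4·0 + 1·0 − m| / √17 = 12
|m| = 12√17.

m = ±12√17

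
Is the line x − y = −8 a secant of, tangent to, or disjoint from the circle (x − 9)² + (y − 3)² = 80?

Centre (9, 3), r² = 80. Distance² from centre to line = (14)²/2 = 98.
Since d² > r², the line lies outside the circle.

disjoint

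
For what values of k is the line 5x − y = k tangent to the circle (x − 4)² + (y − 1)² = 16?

k = 19 ± 4√26

Tangency holds when the distance from the centre (4, 1) to the line equals the radius 4:
|5·4 − 1·1 − k| / √26 = 4
|k − (19)| = 4√26.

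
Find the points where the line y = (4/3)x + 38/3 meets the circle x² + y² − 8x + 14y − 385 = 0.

(−17, −10) and (1, 14)

Express y = (38 + 4x)/3 and substitute into the circle:
25x² + 400x − 425 = 0  ⟹  x² + 16x − 17 = 0
x = 1 or x = −17, giving (1, 14) and (−17, −10).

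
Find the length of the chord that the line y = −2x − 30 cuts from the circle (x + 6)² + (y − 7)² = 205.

The distance from (−6, 7) to the line is 25/√5, and r² = 205.
Chord = 2√(r² − d²) = 2·√(80) = 8√5.

8√5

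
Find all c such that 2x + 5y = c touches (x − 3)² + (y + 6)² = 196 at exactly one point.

c = −24 ± 14√29

For a tangent, require d(centre, line) = r = 14.
|2·3 + 5·(−6) − c| / √29 = 14
|c − (−24)| = 14√29.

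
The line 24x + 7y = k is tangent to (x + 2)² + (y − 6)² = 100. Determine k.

Tangency holds when the distance from the centre (−2, 6) to the line equals the radius 10:
|24·(−2) + 7·6 − k| / √625 = 10
|k − (−6)| = 10·25, so k = 244 or k = −256.

k = −256 or k = 244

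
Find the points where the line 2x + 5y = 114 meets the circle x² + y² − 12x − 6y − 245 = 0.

(7, 20) and (17, 16)

Express y = (114 − 2x)/5 and substitute into the circle:
29x² − 696x + 3451 = 0  ⟹  x² − 24x + 119 = 0
x = 17 or x = 7, giving (17, 16) and (7, 20).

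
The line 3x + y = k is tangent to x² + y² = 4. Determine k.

k = ±2√10

Tangency holds when the distance from the centre (0, 0) to the line equals the radius 2:
|3·0 + 1·0 − k| / √10 = 2
|k| = 2√10.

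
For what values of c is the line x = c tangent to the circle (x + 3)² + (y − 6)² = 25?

The line touches the circle iff its distance from (−3, 6) is 5:
|1·(−3) + 0·6 − c| / √1 = 5
|c − (−3)| = 5, so c = 2 or c = −8.

c = −8 or c = 2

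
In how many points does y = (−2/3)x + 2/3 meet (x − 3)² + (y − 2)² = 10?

Substituting the line into the circle gives 13x² − 38x + 7 = 0.
Δ = 1444 − 364 = 1080.
Two real roots: the line is a secant.

2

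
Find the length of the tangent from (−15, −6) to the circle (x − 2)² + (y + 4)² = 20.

√273

The centre is (2, −4) and r = 2√5. The square of the distance from P to the centre is 289 + 4 = 293.
The tangent meets the radius at right angles, so tangent² = |PO|² − r² = 293 − 20 = 273.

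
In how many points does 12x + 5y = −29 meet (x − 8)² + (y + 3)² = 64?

Substituting the line into the circle gives 169x² − 64x + 196 = 0.
Δ = 4096 − 132496 = −128400.
No real roots: the line does not meet the circle.

0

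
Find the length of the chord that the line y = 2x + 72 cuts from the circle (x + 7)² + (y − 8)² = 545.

Centre (−7, 8), r² = 545. Perpendicular distance d from centre to line = |50| / √5 = 50/√5.
Half the chord is √(r² − d²) = √(45), so the full chord is 6√5.

6√5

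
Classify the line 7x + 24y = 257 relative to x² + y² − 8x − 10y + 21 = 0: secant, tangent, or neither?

d² = (7·4 + 24·5 − (257))²/625 = 11881/625; r² = 20.
Since d² < r², the line cuts the circle twice.

secant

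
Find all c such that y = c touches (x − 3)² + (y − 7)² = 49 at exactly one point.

c = 0 or c = 14

For a tangent, require d(centre, line) = r = 7.
|0·3 + 1·7 − c| / √1 = 7
|c − (7)| = 7, so c = 14 or c = 0.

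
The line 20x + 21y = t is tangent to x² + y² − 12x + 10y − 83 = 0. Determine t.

The line touches the circle iff its distance from (6, −5) is 12:
|20·6 + 21·(−5) − t| / √841 = 12
|t − (15)| = 12·29, so t = 363 or t = −333.

t = −333 or t = 363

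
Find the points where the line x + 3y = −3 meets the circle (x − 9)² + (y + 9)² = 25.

Substitute y = (−3 − x)/3:
10x² − 210x + 1080 = 0  ⟹  x² − 21x + 108 = 0
x = 12 or x = 9, giving (12, −5) and (9, −4).

(9, −4) and (12, −5)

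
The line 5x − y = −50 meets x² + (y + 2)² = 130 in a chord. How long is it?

From the line, y = 5x + 50. Substituting:
26x² + 520x + 2574 = 0  ⟹  x² + 20x + 99 = 0
x = −9 or x = −11, giving (−9, 5) and (−11, −5).
|(−9, 5) − (−11, −5)| = √((2)² + (10)²) = 2√26.

2√26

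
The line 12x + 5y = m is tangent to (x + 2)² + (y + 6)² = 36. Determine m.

m = −132 or m = 24

The line touches the circle iff its distance from (−2, −6) is 6:
|12·(−2) + 5·(−6) − m| / √169 = 6
|m − (−54)| = 6·13, so m = 24 or m = −132.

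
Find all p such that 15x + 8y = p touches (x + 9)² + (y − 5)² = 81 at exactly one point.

p = −248 or p = 58

The line touches the circle iff its distance from (−9, 5) is 9:
|15·(−9) + 8·5 − p| / √289 = 9
|p − (−95)| = 9·17, so p = 58 or p = −248.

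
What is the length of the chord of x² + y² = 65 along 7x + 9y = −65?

Substitute y = (−65 − 7x)/9:
130x² + 910x − 1040 = 0  ⟹  x² + 7x − 8 = 0
x = 1 or x = −8, giving (1, −8) and (−8, −1).
Chord length = distance between (1, −8) and (−8, −1) = √130 = √130.

√130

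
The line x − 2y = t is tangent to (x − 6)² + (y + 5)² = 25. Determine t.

t = 16 ± 5√5

The line touches the circle iff its distance from (6, −5) is 5:
|1·6 − 2·(−5) − t| / √5 = 5
|t − (16)| = 5√5.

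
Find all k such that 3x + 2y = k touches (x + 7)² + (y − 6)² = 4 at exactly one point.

k = −9 ± 2√13

Tangency holds when the distance from the centre (−7, 6) to the line equals the radius 2:
|3·(−7) + 2·6 − k| / √13 = 2
|k − (−9)| = 2√13.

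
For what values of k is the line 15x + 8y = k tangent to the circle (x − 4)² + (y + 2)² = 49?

For a tangent, require d(centre, line) = r = 7.
|15·4 + 8·(−2) − k| / √289 = 7
|k − (44)| = 7·17, so k = 163 or k = −75.

k = −75 or k = 163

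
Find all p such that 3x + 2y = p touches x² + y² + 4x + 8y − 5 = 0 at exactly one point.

p = −14 ± 5√13

The line touches the circle iff its distance from (−2, −4) is 5:
|3·(−2) + 2·(−4) − p| / √13 = 5
|p − (−14)| = 5√13.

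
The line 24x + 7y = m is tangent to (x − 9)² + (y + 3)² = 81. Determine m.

For a tangent, require d(centre, line) = r = 9.
|24·9 + 7·(−3) − m| / √625 = 9
|m − (195)| = 9·25, so m = 420 or m = −30.

m = −30 or m = 420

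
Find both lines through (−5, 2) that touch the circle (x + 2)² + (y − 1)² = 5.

x − 2y = −9 and 2x + y = −8

A line y − (2) = m(x − (−5)) is tangent when its distance from (−2, 1) is √5:
(3m − (−1))² = 5(m² + 1)
2m² + 3m − 2 = 0, so m = 1/2 or m = −2.
Through (−5, 2) these give x − 2y = −9 and 2x + y = −8.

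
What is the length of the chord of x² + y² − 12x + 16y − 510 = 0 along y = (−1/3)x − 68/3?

Express y = (−68 − x)/3 and substitute into the circle:
10x² − 20x − 3230 = 0  ⟹  x² − 2x − 323 = 0
x = 19 or x = −17, giving (19, −29) and (−17, −17).
Chord length = distance between (19, −29) and (−17, −17) = √1440 = 12√10.

12√10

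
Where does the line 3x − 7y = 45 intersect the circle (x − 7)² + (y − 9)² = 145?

(8, −3) and (15, 0)

Substitute y = (−45 + 3x)/7:
58x² − 1334x + 6960 = 0  ⟹  x² − 23x + 120 = 0
x = 15 or x = 8, giving (15, 0) and (8, −3).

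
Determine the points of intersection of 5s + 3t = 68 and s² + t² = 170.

(7, 11) and (13, 1)

Express t = (68 − 5s)/3 and substitute into the circle:
34s² − 680s + 3094 = 0  ⟹  s² − 20s + 91 = 0
s = 13 or s = 7, giving (13, 1) and (7, 11).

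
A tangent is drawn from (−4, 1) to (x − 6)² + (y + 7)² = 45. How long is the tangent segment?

√119

With centre O = (6, −7), |OP|² = 164 and r² = 45.
By the tangent–radius right angle, tangent length = √(|PO|² − r²) = √119.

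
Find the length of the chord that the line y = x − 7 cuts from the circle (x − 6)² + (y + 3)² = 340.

Centre (6, −3), r² = 340. Perpendicular distance d from centre to line = |2| / √2 = 2/√2.
Half the chord is √(r² − d²) = √(338), so the full chord is 26√2.

26√2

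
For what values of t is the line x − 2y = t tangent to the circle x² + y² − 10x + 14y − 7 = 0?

t = 19 ± 9√5

The line touches the circle iff its distance from (5, −7) is 9:
|1·5 − 2·(−7) − t| / √5 = 9
|t − (19)| = 9√5.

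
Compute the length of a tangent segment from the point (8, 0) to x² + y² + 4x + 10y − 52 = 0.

2√11

Centre (−2, −5), r² = 81. |PO|² = (10)² + (5)² = 125.
The tangent meets the radius at right angles, so tangent² = |PO|² − r² = 125 − 81 = 44.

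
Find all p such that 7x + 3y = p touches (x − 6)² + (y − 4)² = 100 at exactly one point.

For a tangent, require d(centre, line) = r = 10.
|7·6 + 3·4 − p| / √58 = 10
|p − (54)| = 10√58.

p = 54 ± 10√58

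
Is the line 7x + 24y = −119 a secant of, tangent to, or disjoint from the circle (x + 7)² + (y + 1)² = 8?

Centre (−7, −1), r² = 8. Distance² from centre to line = (46)²/625 = 2116/625.
Since d² < r², the line cuts the circle twice.

secant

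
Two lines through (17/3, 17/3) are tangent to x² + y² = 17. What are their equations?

x − 4y = −17 and 4x − y = 17

Write the tangent as mx − y + (17/3 − m·(17/3)) = 0 and set its distance from the centre to √17:
[m·(−17/3) − (−17/3)]² = 17(m² + 1)
4m² − 17m + 4 = 0, so m = 1/4 or m = 4.
With m = 1/4: x − 4y = −17. With m = 4: 4x − y = 17.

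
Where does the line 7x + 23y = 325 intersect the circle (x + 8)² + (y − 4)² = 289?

(−16, 19) and (7, 12)

Substitute y = (325 − 7x)/23:
578x² + 5202x − 64736 = 0  ⟹  x² + 9x − 112 = 0
x = 7 or x = −16, giving (7, 12) and (−16, 19).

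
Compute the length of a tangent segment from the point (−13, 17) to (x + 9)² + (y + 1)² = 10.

The centre is (−9, −1) and r = √10. The square of the distance from P to the centre is 16 + 324 = 340.
Power of the point: PT² = |PO|² − r² = 330, so PT = √330.

√330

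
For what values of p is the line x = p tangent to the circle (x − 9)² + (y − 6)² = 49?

p = 2 or p = 16

The line touches the circle iff its distance from (9, 6) is 7:
|1·9 + 0·6 − p| / √1 = 7
|p − (9)| = 7, so p = 16 or p = 2.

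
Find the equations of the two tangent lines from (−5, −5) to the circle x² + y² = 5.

2x − y = −5 and x − 2y = 5

Let a tangent through (−5, −5) have slope m. Its distance from (0, 0) must equal √5:
[m·(5) − (5)]² = 5(m² + 1)
2m² − 5m + 2 = 0, so m = 2 or m = 1/2.
Through (−5, −5) these give 2x − y = −5 and x − 2y = 5.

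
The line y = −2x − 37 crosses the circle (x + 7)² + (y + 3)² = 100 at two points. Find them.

(−17, −3) and (−13, −11)

From the line, y = −2x − 37. Substituting:
5x² + 150x + 1105 = 0  ⟹  x² + 30x + 221 = 0
x = −13 or x = −17, giving (−13, −11) and (−17, −3).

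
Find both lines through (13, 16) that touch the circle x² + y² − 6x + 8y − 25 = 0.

Write the tangent as mx − y + (16 − m·(13)) = 0 and set its distance from the centre to 5√2:
(−10m − (−20))² = 50(m² + 1)
m² − 8m + 7 = 0, so m = 7 or m = 1.
Through (13, 16) these give 7x − y = 75 and x − y = −3.

7x − y = 75 and x − y = −3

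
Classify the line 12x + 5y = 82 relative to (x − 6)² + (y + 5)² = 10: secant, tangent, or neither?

d² = (12·6 + 5·(−5) − (82))²/169 = 1225/169; r² = 10.
Since d² < r², the line cuts the circle twice.

secant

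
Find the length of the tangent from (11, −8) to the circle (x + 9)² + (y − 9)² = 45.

2√161

With centre O = (−9, 9), |OP|² = 689 and r² = 45.
Power of the point: PT² = |PO|² − r² = 644, so PT = 2√161.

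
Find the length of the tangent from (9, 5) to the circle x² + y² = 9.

√97

With centre O = (0, 0), |OP|² = 106 and r² = 9.
By the tangent–radius right angle, tangent length = √(|PO|² − r²) = √97.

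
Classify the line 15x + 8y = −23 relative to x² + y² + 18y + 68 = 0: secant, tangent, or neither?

secant

Centre (0, −9), r² = 13. Distance² from centre to line = (−49)²/289 = 2401/289.
Since d² < r², the line cuts the circle twice.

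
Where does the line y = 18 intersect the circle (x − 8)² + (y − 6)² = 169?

(3, 18) and (13, 18)

From the line, y = 18. Substituting:
x² − 16x + 39 = 0
x = 13 or x = 3, giving (13, 18) and (3, 18).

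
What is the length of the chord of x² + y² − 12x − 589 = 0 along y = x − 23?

Centre (6, 0), r² = 625. Perpendicular distance d from centre to line = |−17| / √2 = 17/√2.
Half the chord is √(r² − d²) = √(961/2), so the full chord is 31√2.

31√2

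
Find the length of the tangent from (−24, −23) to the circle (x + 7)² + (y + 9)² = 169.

With centre O = (−7, −9), |OP|² = 485 and r² = 169.
By the tangent–radius right angle, tangent length = √(|PO|² − r²) = √316 = 2√79.

2√79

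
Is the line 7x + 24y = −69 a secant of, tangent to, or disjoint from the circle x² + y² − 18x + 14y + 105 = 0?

Centre (9, −7), r² = 25. Distance² from centre to line = (−36)²/625 = 1296/625.
Since d² < r², the line cuts the circle twice.

secant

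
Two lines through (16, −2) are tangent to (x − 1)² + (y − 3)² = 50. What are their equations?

x + y = 14 and x − 7y = 30

Let a tangent through (16, −2) have slope m. Its distance from (1, 3) must equal 5√2:
(−15m − (5))² = 50(m² + 1)
7m² + 6m − 1 = 0, so m = −1 or m = 1/7.
Through (16, −2) these give x + y = 14 and x − 7y = 30.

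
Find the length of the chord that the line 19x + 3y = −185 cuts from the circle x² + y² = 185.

Centre (0, 0), r² = 185. Perpendicular distance d from centre to line = |185| / √370 = 185/√370.
Chord = 2√(r² − d²) = 2·√(185/2) = √370.

√370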